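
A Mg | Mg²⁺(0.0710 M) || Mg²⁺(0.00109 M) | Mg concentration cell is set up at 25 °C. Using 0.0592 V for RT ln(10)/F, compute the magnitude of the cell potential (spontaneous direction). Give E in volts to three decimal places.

+0.054 V

For a concentration cell E°cell = 0. The 0.0710 M side is the cathode (reduction is favoured where [Mg²⁺] is higher).
With n = 2, E = −(0.0592/2) log([Mg²⁺]ₐₙ/[Mg²⁺]꜀ₐₜ) = −(0.0592/2) log(0.00109/0.071) = −(0.0592/2)(-1.814) = +0.054 V.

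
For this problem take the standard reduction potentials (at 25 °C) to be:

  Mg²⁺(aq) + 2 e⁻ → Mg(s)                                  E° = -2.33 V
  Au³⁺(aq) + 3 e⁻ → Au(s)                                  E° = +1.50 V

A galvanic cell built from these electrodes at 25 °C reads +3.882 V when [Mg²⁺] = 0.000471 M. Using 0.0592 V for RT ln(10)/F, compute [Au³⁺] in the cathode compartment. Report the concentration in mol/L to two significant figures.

0.0044 M

Au³⁺/Au is the cathode, Mg²⁺/Mg the anode: E°cell = +3.83 V, n = 6.
Overall reaction: 2 Au³⁺(aq) + 3 Mg(s) → 2 Au(s) + 3 Mg²⁺(aq); Q = [Mg²⁺]^3/[Au³⁺]^2.
From E = E° − (0.0592/n) log Q: log Q = (E° − E)·n/0.0592 = (+3.83 − (+3.882))·6/0.0592 = -5.2703.
So 2·log[Au³⁺] = 3·log(0.000471) − log Q = -9.9809 − (-5.2703) = -4.7106; log[Au³⁺] = -4.7106 / 2 = -2.3553; [Au³⁺] = 10^(-2.3553) ≈ 0.0044 M.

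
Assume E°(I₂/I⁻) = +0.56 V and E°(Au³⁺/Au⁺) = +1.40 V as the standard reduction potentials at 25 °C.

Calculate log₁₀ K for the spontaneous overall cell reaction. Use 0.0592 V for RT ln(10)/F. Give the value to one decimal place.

Cathode: Au³⁺/Au⁺; anode: I₂/I⁻. E°cell = +0.84 V, n = 2.
log K = nE°cell / 0.0592 = (2)(+0.84) / 0.0592 = 28.4.

28.4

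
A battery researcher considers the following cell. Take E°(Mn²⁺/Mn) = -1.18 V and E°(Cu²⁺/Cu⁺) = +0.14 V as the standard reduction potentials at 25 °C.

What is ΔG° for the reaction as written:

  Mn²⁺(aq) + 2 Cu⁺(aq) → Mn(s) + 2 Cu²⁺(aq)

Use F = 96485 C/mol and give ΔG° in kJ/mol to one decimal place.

+254.7 kJ/mol

As written, Mn²⁺/Mn is reduced (cathode) and Cu²⁺/Cu⁺ is oxidised (anode), so E°cell = (-1.18) − (+0.14) = -1.32 V.
Balancing electrons gives n = 2.
ΔG° = −nFE° = −(2)(96485)(-1.32) = 254,720 J = +254.7 kJ/mol.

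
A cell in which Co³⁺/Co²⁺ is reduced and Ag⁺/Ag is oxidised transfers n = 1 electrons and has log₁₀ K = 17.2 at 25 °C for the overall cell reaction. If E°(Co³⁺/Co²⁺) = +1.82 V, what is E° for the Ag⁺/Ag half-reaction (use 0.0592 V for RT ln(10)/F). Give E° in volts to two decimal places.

E°cell = (0.0592/n)·log K = (0.0592/1)(17.2) = +1.018 V.
Since Co³⁺/Co²⁺ is the cathode and Ag⁺/Ag the anode, E°cell = E°(Co³⁺/Co²⁺) − E°(Ag⁺/Ag).
So E°(Ag⁺/Ag) = E°(Co³⁺/Co²⁺) − E°cell = (+1.82) − (+1.018) = +0.80 V.

+0.80 V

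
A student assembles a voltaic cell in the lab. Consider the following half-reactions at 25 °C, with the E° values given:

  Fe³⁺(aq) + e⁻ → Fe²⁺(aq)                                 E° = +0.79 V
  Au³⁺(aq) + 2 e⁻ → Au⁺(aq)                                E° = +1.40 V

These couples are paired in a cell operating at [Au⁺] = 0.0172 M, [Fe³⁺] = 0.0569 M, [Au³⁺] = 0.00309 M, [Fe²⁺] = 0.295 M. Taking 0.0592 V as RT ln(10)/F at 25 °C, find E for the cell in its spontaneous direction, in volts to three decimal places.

+0.630 V

Au³⁺/Au⁺ is the cathode (higher E°), Fe³⁺/Fe²⁺ the anode: E°cell = +1.40 − (+0.79) = +0.61 V, n = 2.
Overall: Au³⁺(aq) + 2 Fe²⁺(aq) → Au⁺(aq) + 2 Fe³⁺(aq)
Q = [Au⁺]·[Fe³⁺]^2 / ([Au³⁺]·[Fe²⁺]^2); log Q = -0.684.
E = E° − (0.0592/n) log Q = +0.61 − (0.0592/2)(-0.684) = +0.630 V.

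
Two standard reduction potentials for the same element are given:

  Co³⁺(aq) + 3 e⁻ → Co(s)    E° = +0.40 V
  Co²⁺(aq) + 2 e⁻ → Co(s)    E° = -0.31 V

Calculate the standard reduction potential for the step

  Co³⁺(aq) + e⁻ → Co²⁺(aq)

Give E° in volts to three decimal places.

+1.820 V

Sequential free energies add, so n₃E°₃ = n₁E°₁ + n₂E°₂.
With n₃ = 3, and the known step contributing 2×(-0.31) V, the unknown satisfies 1·E° = 3×(+0.40) − 2×(-0.31) = +1.820.
E° = +1.820 / 1 = +1.820 V.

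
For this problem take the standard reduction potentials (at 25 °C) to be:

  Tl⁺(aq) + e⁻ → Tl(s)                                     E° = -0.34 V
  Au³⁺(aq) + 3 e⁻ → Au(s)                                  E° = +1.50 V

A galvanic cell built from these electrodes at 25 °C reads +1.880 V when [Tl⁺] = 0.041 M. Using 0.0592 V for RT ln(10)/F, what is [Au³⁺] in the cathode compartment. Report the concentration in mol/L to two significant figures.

0.0073 M

Au³⁺/Au is the cathode, Tl⁺/Tl the anode: E°cell = +1.84 V, n = 3.
Overall reaction: Au³⁺(aq) + 3 Tl(s) → Au(s) + 3 Tl⁺(aq); Q = [Tl⁺]^3/[Au³⁺]^1.
From E = E° − (0.0592/n) log Q: log Q = (E° − E)·n/0.0592 = (+1.84 − (+1.880))·3/0.0592 = -2.0270.
So 1·log[Au³⁺] = 3·log(0.041) − log Q = -4.1616 − (-2.0270) = -2.1346; [Au³⁺] = 10^(-2.1346) ≈ 0.0073 M.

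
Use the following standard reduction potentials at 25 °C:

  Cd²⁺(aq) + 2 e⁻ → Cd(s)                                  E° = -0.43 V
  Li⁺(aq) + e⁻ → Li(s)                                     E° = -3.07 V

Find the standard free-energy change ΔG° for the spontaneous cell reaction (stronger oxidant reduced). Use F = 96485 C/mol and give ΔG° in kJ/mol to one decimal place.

-509.4 kJ/mol

Cd²⁺/Cd (E° = -0.43 V) is the cathode; Li⁺/Li (E° = -3.07 V) is the anode, so E°cell = +2.64 V.
Balancing electrons gives n = 2 (lcm of 2 and 1).
ΔG° = −nFE° = −(2)(96485)(+2.64) = -509,441 J = -509.4 kJ/mol.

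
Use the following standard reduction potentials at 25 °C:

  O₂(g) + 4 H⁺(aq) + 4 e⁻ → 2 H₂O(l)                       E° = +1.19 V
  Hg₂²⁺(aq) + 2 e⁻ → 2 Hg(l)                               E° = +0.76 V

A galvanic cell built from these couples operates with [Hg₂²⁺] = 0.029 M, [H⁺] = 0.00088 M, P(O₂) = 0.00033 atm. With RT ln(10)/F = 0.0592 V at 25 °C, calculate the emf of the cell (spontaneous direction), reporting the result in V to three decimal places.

O₂/H₂O is the cathode (higher E°), Hg₂²⁺/Hg the anode: E°cell = +1.19 − (+0.76) = +0.43 V, n = 4.
Overall: O₂(g) + 4 H⁺(aq) + 4 Hg(l) → 2 H₂O(l) + 2 Hg₂²⁺(aq)
Q = [Hg₂²⁺]^2 / (P(O₂)·[H⁺]^4); log Q = 12.628.
E = E° − (0.0592/n) log Q = +0.43 − (0.0592/4)(12.628) = +0.243 V.

+0.243 V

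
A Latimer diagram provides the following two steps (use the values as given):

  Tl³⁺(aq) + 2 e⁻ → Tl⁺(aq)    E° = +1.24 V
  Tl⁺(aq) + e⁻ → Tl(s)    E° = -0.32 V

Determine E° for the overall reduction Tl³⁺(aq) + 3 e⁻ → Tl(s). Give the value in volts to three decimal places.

Standard free energies of sequential steps add: ΔG°₃ = ΔG°₁ + ΔG°₂, so n₃E°₃ = n₁E°₁ + n₂E°₂.
E°₃ = (2×+1.24 + 1×-0.32) / 3 = (+2.160) / 3 = +0.720 V.
E° values themselves are not directly additive — weighting by electron count is essential.

+0.720 V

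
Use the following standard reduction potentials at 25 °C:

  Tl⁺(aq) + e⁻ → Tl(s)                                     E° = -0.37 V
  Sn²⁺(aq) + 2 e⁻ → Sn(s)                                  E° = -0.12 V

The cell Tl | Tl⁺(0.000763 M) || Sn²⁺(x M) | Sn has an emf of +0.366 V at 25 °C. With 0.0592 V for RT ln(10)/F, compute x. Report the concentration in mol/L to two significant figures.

Sn²⁺/Sn is the cathode, Tl⁺/Tl the anode: E°cell = +0.25 V, n = 2.
Overall reaction: Sn²⁺(aq) + 2 Tl(s) → Sn(s) + 2 Tl⁺(aq); Q = [Tl⁺]^2/[Sn²⁺]^1.
From E = E° − (0.0592/n) log Q: log Q = (E° − E)·n/0.0592 = (+0.25 − (+0.366))·2/0.0592 = -3.9189.
So 1·log[Sn²⁺] = 2·log(0.000763) − log Q = -6.2350 − (-3.9189) = -2.3161; [Sn²⁺] = 10^(-2.3161) ≈ 0.0048 M.

0.0048 M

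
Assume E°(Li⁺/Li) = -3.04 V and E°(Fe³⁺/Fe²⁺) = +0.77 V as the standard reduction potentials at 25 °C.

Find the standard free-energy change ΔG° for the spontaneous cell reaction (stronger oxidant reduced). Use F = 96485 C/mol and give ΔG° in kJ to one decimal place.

Fe³⁺/Fe²⁺ (E° = +0.77 V) is the cathode; Li⁺/Li (E° = -3.04 V) is the anode, so E°cell = +3.81 V.
Balancing electrons gives n = 1 (lcm of 1 and 1).
ΔG° = −nFE° = −(1)(96485)(+3.81) = -367,608 J = -367.6 kJ.

-367.6 kJ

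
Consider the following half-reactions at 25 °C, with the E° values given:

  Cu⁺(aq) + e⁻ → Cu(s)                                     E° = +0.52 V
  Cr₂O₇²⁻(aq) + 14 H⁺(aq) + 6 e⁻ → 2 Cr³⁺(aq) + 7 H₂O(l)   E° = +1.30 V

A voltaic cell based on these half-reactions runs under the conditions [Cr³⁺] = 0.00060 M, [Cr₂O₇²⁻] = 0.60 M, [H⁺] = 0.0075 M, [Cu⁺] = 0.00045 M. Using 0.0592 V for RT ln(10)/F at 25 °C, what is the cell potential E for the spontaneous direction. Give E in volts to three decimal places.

Cr₂O₇²⁻/Cr³⁺ is the cathode (higher E°), Cu⁺/Cu the anode: E°cell = +1.30 − (+0.52) = +0.78 V, n = 6.
Overall: Cr₂O₇²⁻(aq) + 14 H⁺(aq) + 6 Cu(s) → 2 Cr³⁺(aq) + 7 H₂O(l) + 6 Cu⁺(aq)
Q = [Cr³⁺]^2·[Cu⁺]^6 / ([Cr₂O₇²⁻]·[H⁺]^14); log Q = 3.447.
E = E° − (0.0592/n) log Q = +0.78 − (0.0592/6)(3.447) = +0.746 V.

+0.746 V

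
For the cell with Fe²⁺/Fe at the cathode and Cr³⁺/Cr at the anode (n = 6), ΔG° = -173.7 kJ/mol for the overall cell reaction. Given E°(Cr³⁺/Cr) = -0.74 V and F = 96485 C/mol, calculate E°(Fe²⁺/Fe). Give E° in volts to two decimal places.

E°cell = −ΔG°/(nF) = −(-173.7×10³)/((6)(96485)) = +0.300 V.
Since Fe²⁺/Fe is the cathode and Cr³⁺/Cr the anode, E°cell = E°(Fe²⁺/Fe) − E°(Cr³⁺/Cr).
So E°(Fe²⁺/Fe) = E°cell + E°(Cr³⁺/Cr) = +0.300 + (-0.74) = -0.44 V.

-0.44 V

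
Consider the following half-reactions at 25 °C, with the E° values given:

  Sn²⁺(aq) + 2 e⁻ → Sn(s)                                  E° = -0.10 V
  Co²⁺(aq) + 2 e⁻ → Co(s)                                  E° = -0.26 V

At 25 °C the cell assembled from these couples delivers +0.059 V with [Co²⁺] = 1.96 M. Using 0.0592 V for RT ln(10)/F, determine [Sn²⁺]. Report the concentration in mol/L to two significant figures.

Sn²⁺/Sn is the cathode, Co²⁺/Co the anode: E°cell = +0.16 V, n = 2.
Overall reaction: Sn²⁺(aq) + Co(s) → Sn(s) + Co²⁺(aq); Q = [Co²⁺]^1/[Sn²⁺]^1.
From E = E° − (0.0592/n) log Q: log Q = (E° − E)·n/0.0592 = (+0.16 − (+0.059))·2/0.0592 = 3.4122.
So 1·log[Sn²⁺] = 1·log(1.96) − log Q = 0.2923 − (3.4122) = -3.1199; [Sn²⁺] = 10^(-3.1199) ≈ 0.00076 M.

0.00076 M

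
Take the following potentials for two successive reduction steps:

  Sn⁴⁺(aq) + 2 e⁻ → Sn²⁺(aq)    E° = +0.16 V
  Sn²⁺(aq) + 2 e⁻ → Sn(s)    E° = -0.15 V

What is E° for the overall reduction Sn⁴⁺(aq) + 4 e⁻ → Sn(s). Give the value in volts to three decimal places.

+0.005 V

Standard free energies of sequential steps add: ΔG°₃ = ΔG°₁ + ΔG°₂, so n₃E°₃ = n₁E°₁ + n₂E°₂.
E°₃ = (2×+0.16 + 2×-0.15) / 4 = (+0.020) / 4 = +0.005 V.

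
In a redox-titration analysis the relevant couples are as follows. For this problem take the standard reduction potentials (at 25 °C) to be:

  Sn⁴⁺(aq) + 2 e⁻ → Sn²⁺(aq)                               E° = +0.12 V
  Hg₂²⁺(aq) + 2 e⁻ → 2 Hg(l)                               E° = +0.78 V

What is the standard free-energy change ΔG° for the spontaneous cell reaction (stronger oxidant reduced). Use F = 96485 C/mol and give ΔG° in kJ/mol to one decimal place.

Hg₂²⁺/Hg (E° = +0.78 V) is the cathode; Sn⁴⁺/Sn²⁺ (E° = +0.12 V) is the anode, so E°cell = +0.66 V.
Balancing electrons gives n = 2 (lcm of 2 and 2).
ΔG° = −nFE° = −(2)(96485)(+0.66) = -127,360 J = -127.4 kJ/mol.

-127.4 kJ/mol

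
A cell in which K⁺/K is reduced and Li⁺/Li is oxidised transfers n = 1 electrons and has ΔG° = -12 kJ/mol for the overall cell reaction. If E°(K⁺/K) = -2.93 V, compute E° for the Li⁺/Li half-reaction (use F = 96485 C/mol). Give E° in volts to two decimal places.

-3.05 V

E°cell = −ΔG°/(nF) = −(-12×10³)/((1)(96485)) = +0.124 V.
Since K⁺/K is the cathode and Li⁺/Li the anode, E°cell = E°(K⁺/K) − E°(Li⁺/Li).
So E°(Li⁺/Li) = E°(K⁺/K) − E°cell = (-2.93) − (+0.124) = -3.05 V.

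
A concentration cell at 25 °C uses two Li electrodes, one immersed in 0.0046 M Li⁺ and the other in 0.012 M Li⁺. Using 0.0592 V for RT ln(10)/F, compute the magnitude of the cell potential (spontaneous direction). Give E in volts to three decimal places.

+0.025 V

For a concentration cell E°cell = 0. The 0.012 M side is the cathode (reduction is favoured where [Li⁺] is higher).
With n = 1, E = −(0.0592/1) log([Li⁺]ₐₙ/[Li⁺]꜀ₐₜ) = −(0.0592/1) log(0.0046/0.012) = −(0.0592/1)(-0.416) = +0.025 V.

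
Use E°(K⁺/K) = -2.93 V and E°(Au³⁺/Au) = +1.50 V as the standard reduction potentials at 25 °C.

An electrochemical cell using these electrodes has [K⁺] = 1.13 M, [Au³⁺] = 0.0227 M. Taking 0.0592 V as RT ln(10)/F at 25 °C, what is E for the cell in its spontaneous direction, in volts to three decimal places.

+4.394 V

Au³⁺/Au is the cathode (higher E°), K⁺/K the anode: E°cell = +1.50 − (-2.93) = +4.43 V, n = 3.
Overall: Au³⁺(aq) + 3 K(s) → Au(s) + 3 K⁺(aq)
Q = [K⁺]^3 / ([Au³⁺]); log Q = 1.803.
E = E° − (0.0592/n) log Q = +4.43 − (0.0592/3)(1.803) = +4.394 V.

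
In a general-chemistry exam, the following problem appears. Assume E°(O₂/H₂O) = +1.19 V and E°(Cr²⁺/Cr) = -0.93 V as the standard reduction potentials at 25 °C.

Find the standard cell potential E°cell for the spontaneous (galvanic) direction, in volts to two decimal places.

+2.12 V

The O₂/H₂O couple has the higher reduction potential, so it is the cathode; Cr²⁺/Cr is oxidised at the anode.
E°cell = E°(cathode) − E°(anode) = (+1.19) − (-0.93) = +2.12 V.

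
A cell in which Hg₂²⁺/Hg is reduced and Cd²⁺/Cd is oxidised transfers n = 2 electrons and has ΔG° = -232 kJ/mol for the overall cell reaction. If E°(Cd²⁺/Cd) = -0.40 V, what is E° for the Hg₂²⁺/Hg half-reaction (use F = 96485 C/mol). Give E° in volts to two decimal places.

E°cell = −ΔG°/(nF) = −(-232×10³)/((2)(96485)) = +1.202 V.
Since Hg₂²⁺/Hg is the cathode and Cd²⁺/Cd the anode, E°cell = E°(Hg₂²⁺/Hg) − E°(Cd²⁺/Cd).
So E°(Hg₂²⁺/Hg) = E°cell + E°(Cd²⁺/Cd) = +1.202 + (-0.40) = +0.80 V.

+0.80 V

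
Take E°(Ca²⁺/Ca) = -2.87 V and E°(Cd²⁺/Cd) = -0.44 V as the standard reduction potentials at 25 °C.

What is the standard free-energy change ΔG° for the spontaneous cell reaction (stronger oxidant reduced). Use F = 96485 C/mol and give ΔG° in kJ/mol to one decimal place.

-468.9 kJ/mol

Cd²⁺/Cd (E° = -0.44 V) is the cathode; Ca²⁺/Ca (E° = -2.87 V) is the anode, so E°cell = +2.43 V.
Balancing electrons gives n = 2 (lcm of 2 and 2).
ΔG° = −nFE° = −(2)(96485)(+2.43) = -468,917 J = -468.9 kJ/mol.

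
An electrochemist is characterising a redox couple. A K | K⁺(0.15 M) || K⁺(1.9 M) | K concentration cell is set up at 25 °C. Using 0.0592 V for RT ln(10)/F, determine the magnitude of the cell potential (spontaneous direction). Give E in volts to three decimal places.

+0.065 V

For a concentration cell E°cell = 0. The 1.9 M side is the cathode (reduction is favoured where [K⁺] is higher).
With n = 1, E = −(0.0592/1) log([K⁺]ₐₙ/[K⁺]꜀ₐₜ) = −(0.0592/1) log(0.15/1.9) = −(0.0592/1)(-1.103) = +0.065 V.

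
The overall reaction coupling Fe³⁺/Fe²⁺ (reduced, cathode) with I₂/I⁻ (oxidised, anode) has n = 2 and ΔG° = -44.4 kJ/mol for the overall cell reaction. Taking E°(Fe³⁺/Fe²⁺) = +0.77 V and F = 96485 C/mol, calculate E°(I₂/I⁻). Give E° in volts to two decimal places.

E°cell = −ΔG°/(nF) = −(-44.4×10³)/((2)(96485)) = +0.230 V.
Since Fe³⁺/Fe²⁺ is the cathode and I₂/I⁻ the anode, E°cell = E°(Fe³⁺/Fe²⁺) − E°(I₂/I⁻).
So E°(I₂/I⁻) = E°(Fe³⁺/Fe²⁺) − E°cell = (+0.77) − (+0.230) = +0.54 V.

+0.54 V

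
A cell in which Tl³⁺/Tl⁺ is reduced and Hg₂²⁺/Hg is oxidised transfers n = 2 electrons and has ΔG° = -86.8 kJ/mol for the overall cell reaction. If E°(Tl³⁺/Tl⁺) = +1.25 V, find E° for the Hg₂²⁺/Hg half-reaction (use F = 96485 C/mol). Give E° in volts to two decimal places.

+0.80 V

E°cell = −ΔG°/(nF) = −(-86.8×10³)/((2)(96485)) = +0.450 V.
Since Tl³⁺/Tl⁺ is the cathode and Hg₂²⁺/Hg the anode, E°cell = E°(Tl³⁺/Tl⁺) − E°(Hg₂²⁺/Hg).
So E°(Hg₂²⁺/Hg) = E°(Tl³⁺/Tl⁺) − E°cell = (+1.25) − (+0.450) = +0.80 V.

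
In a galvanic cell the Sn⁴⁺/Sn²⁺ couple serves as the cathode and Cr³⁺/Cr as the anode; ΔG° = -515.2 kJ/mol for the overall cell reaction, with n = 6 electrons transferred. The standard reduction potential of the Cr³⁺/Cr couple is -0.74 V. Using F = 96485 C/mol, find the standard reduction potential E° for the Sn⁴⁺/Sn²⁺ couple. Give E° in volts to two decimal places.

E°cell = −ΔG°/(nF) = −(-515.2×10³)/((6)(96485)) = +0.890 V.
Since Sn⁴⁺/Sn²⁺ is the cathode and Cr³⁺/Cr the anode, E°cell = E°(Sn⁴⁺/Sn²⁺) − E°(Cr³⁺/Cr).
So E°(Sn⁴⁺/Sn²⁺) = E°cell + E°(Cr³⁺/Cr) = +0.890 + (-0.74) = +0.15 V.

+0.15 V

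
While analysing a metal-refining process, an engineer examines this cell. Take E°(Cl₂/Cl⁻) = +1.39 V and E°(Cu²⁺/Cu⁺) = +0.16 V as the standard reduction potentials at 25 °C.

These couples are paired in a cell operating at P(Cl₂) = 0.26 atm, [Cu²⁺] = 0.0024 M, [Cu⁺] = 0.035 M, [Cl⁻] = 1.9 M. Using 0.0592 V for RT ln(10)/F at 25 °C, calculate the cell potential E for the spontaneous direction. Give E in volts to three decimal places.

+1.265 V

Cl₂/Cl⁻ is the cathode (higher E°), Cu²⁺/Cu⁺ the anode: E°cell = +1.39 − (+0.16) = +1.23 V, n = 2.
Overall: Cl₂(g) + 2 Cu⁺(aq) → 2 Cl⁻(aq) + 2 Cu²⁺(aq)
Q = [Cl⁻]^2·[Cu²⁺]^2 / (P(Cl₂)·[Cu⁺]^2); log Q = -1.185.
E = E° − (0.0592/n) log Q = +1.23 − (0.0592/2)(-1.185) = +1.265 V.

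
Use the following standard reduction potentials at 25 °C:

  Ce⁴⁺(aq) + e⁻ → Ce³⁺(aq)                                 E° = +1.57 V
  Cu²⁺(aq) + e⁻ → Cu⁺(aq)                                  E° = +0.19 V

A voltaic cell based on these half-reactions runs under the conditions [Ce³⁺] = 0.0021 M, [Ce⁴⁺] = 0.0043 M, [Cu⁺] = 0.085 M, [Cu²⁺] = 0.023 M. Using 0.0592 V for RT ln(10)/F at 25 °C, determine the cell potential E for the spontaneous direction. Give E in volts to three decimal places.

+1.432 V

Ce⁴⁺/Ce³⁺ is the cathode (higher E°), Cu²⁺/Cu⁺ the anode: E°cell = +1.57 − (+0.19) = +1.38 V, n = 1.
Overall: Ce⁴⁺(aq) + Cu⁺(aq) → Ce³⁺(aq) + Cu²⁺(aq)
Q = [Ce³⁺]·[Cu²⁺] / ([Ce⁴⁺]·[Cu⁺]); log Q = -0.879.
E = E° − (0.0592/n) log Q = +1.38 − (0.0592/1)(-0.879) = +1.432 V.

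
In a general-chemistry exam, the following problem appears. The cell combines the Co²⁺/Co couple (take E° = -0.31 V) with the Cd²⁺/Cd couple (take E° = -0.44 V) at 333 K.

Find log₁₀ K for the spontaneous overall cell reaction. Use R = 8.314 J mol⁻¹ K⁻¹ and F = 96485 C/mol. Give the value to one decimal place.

3.9

Cathode: Co²⁺/Co; anode: Cd²⁺/Cd. E°cell = (-0.31) − (-0.44) = +0.13 V, with n = 2.
ΔG° = −nFE° = −RT ln K, so ln K = nFE°/(RT) = (2)(96485)(+0.13) / ((8.314)(333)) = 9.061.
log₁₀ K = 9.061 / ln 10 = 3.9.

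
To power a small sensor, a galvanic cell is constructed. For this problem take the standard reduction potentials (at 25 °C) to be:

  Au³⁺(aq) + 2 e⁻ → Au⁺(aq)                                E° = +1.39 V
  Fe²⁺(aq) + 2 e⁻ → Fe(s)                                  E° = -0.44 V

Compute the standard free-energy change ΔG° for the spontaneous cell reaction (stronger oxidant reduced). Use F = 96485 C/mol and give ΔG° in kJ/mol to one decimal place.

Au³⁺/Au⁺ (E° = +1.39 V) is the cathode; Fe²⁺/Fe (E° = -0.44 V) is the anode, so E°cell = +1.83 V.
Balancing electrons gives n = 2 (lcm of 2 and 2).
ΔG° = −nFE° = −(2)(96485)(+1.83) = -353,135 J = -353.1 kJ/mol.

-353.1 kJ/mol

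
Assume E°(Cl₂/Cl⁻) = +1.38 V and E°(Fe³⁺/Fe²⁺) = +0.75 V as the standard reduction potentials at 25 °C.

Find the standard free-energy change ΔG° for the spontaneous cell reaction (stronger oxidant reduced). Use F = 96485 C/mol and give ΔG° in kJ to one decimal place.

-121.6 kJ

Cl₂/Cl⁻ (E° = +1.38 V) is the cathode; Fe³⁺/Fe²⁺ (E° = +0.75 V) is the anode, so E°cell = +0.63 V.
Balancing electrons gives n = 2 (lcm of 2 and 1).
ΔG° = −nFE° = −(2)(96485)(+0.63) = -121,571 J = -121.6 kJ.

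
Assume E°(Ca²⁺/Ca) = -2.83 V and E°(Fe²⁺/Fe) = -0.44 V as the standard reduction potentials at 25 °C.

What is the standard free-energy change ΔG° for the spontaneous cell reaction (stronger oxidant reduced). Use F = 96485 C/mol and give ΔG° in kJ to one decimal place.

Fe²⁺/Fe (E° = -0.44 V) is the cathode; Ca²⁺/Ca (E° = -2.83 V) is the anode, so E°cell = +2.39 V.
Balancing electrons gives n = 2 (lcm of 2 and 2).
ΔG° = −nFE° = −(2)(96485)(+2.39) = -461,198 J = -461.2 kJ.

-461.2 kJ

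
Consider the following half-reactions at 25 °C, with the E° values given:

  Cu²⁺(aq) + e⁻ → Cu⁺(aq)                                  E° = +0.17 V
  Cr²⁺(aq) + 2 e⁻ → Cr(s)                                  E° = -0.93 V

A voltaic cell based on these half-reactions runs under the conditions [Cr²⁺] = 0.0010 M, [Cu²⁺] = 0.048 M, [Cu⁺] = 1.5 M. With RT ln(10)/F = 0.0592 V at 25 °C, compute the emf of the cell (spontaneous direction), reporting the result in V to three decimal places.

Cu²⁺/Cu⁺ is the cathode (higher E°), Cr²⁺/Cr the anode: E°cell = +0.17 − (-0.93) = +1.10 V, n = 2.
Overall: 2 Cu²⁺(aq) + Cr(s) → 2 Cu⁺(aq) + Cr²⁺(aq)
Q = [Cu⁺]^2·[Cr²⁺] / ([Cu²⁺]^2); log Q = -0.010.
E = E° − (0.0592/n) log Q = +1.10 − (0.0592/2)(-0.010) = +1.100 V.

+1.100 V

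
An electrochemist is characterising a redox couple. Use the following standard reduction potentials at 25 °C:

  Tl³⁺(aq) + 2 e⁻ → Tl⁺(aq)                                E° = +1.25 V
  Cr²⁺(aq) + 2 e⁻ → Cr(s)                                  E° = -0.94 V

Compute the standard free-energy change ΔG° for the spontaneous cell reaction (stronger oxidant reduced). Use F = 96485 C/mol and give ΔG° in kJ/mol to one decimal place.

Tl³⁺/Tl⁺ (E° = +1.25 V) is the cathode; Cr²⁺/Cr (E° = -0.94 V) is the anode, so E°cell = +2.19 V.
Balancing electrons gives n = 2 (lcm of 2 and 2).
ΔG° = −nFE° = −(2)(96485)(+2.19) = -422,604 J = -422.6 kJ/mol.

-422.6 kJ/mol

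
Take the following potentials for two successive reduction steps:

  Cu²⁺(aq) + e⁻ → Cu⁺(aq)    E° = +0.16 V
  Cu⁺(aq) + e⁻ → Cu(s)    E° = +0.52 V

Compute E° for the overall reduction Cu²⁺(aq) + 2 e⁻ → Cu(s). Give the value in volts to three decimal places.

Standard free energies of sequential steps add: ΔG°₃ = ΔG°₁ + ΔG°₂, so n₃E°₃ = n₁E°₁ + n₂E°₂.
E°₃ = (1×+0.16 + 1×+0.52) / 2 = (+0.680) / 2 = +0.340 V.

+0.340 V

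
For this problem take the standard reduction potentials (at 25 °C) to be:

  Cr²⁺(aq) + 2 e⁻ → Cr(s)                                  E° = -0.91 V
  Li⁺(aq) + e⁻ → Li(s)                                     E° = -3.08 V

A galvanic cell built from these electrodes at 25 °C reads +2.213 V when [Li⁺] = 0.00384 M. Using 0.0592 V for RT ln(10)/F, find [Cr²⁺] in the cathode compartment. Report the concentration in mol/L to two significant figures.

Cr²⁺/Cr is the cathode, Li⁺/Li the anode: E°cell = +2.17 V, n = 2.
Overall reaction: Cr²⁺(aq) + 2 Li(s) → Cr(s) + 2 Li⁺(aq); Q = [Li⁺]^2/[Cr²⁺]^1.
From E = E° − (0.0592/n) log Q: log Q = (E° − E)·n/0.0592 = (+2.17 − (+2.213))·2/0.0592 = -1.4527.
So 1·log[Cr²⁺] = 2·log(0.00384) − log Q = -4.8313 − (-1.4527) = -3.3786; [Cr²⁺] = 10^(-3.3786) ≈ 0.00042 M.

0.00042 M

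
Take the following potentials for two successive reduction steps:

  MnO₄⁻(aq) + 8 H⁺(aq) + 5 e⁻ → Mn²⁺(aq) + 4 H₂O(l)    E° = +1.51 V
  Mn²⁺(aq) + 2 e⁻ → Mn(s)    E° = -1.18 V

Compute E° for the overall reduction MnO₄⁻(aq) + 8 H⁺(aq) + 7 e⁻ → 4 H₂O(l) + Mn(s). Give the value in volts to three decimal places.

+0.741 V

Standard free energies of sequential steps add: ΔG°₃ = ΔG°₁ + ΔG°₂, so n₃E°₃ = n₁E°₁ + n₂E°₂.
E°₃ = (5×+1.51 + 2×-1.18) / 7 = (+5.190) / 7 = +0.741 V.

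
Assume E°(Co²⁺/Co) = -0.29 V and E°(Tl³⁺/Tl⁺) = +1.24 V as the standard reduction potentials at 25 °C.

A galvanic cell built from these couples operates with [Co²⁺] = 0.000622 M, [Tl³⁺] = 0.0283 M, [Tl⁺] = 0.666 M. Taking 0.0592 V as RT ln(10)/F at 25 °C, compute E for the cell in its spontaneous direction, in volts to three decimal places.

+1.584 V

Tl³⁺/Tl⁺ is the cathode (higher E°), Co²⁺/Co the anode: E°cell = +1.24 − (-0.29) = +1.53 V, n = 2.
Overall: Tl³⁺(aq) + Co(s) → Tl⁺(aq) + Co²⁺(aq)
Q = [Tl⁺]·[Co²⁺] / ([Tl³⁺]); log Q = -1.835.
E = E° − (0.0592/n) log Q = +1.53 − (0.0592/2)(-1.835) = +1.584 V.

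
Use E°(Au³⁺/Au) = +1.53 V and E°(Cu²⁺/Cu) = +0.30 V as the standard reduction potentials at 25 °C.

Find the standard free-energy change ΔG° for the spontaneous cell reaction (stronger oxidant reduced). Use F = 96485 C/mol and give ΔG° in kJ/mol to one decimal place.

Au³⁺/Au (E° = +1.53 V) is the cathode; Cu²⁺/Cu (E° = +0.30 V) is the anode, so E°cell = +1.23 V.
Balancing electrons gives n = 6 (lcm of 3 and 2).
ΔG° = −nFE° = −(6)(96485)(+1.23) = -712,059 J = -712.1 kJ/mol.

-712.1 kJ/mol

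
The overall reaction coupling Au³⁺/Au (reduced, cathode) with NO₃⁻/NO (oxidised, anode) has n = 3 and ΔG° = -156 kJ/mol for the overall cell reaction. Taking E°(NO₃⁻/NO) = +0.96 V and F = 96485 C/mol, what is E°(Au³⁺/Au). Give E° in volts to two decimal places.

E°cell = −ΔG°/(nF) = −(-156×10³)/((3)(96485)) = +0.539 V.
Since Au³⁺/Au is the cathode and NO₃⁻/NO the anode, E°cell = E°(Au³⁺/Au) − E°(NO₃⁻/NO).
So E°(Au³⁺/Au) = E°cell + E°(NO₃⁻/NO) = +0.539 + (+0.96) = +1.50 V.

+1.50 V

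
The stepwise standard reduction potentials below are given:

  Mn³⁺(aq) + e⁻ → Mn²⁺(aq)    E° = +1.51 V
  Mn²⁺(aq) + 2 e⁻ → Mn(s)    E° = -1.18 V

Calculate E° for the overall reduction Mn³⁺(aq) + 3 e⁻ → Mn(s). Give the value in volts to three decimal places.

Adding the free-energy changes (−nFE°) of the two steps gives −n₃FE°₃ = −n₁FE°₁ − n₂FE°₂.
E°₃ = (1×+1.51 + 2×-1.18) / 3 = (-0.850) / 3 = -0.283 V.
E° values themselves are not directly additive — weighting by electron count is essential.

-0.283 V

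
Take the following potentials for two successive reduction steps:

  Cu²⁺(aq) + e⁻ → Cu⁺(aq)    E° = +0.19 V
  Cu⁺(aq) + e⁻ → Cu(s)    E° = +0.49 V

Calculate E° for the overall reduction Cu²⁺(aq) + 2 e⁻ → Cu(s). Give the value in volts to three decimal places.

Since ΔG° = −nFE° is additive over sequential reductions, n₃E°₃ = n₁E°₁ + n₂E°₂.
E°₃ = (1×+0.19 + 1×+0.49) / 2 = (+0.680) / 2 = +0.340 V.

+0.340 V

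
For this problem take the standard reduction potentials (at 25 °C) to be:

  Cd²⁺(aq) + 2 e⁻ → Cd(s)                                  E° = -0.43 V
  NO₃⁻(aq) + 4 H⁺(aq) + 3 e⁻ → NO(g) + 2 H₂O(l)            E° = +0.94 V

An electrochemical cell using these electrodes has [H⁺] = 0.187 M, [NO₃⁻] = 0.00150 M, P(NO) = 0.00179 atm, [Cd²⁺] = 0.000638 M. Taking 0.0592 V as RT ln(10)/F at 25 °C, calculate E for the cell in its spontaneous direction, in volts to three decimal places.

NO₃⁻/NO is the cathode (higher E°), Cd²⁺/Cd the anode: E°cell = +0.94 − (-0.43) = +1.37 V, n = 6.
Overall: 2 NO₃⁻(aq) + 8 H⁺(aq) + 3 Cd(s) → 2 NO(g) + 4 H₂O(l) + 3 Cd²⁺(aq)
Q = P(NO)^2·[Cd²⁺]^3 / ([NO₃⁻]^2·[H⁺]^8); log Q = -3.607.
E = E° − (0.0592/n) log Q = +1.37 − (0.0592/6)(-3.607) = +1.406 V.

+1.406 V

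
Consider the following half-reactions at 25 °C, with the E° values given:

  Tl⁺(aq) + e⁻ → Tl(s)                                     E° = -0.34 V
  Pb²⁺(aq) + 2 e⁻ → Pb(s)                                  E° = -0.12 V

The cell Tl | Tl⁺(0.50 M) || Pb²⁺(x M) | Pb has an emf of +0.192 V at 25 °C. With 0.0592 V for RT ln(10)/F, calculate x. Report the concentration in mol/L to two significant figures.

Pb²⁺/Pb is the cathode, Tl⁺/Tl the anode: E°cell = +0.22 V, n = 2.
Overall reaction: Pb²⁺(aq) + 2 Tl(s) → Pb(s) + 2 Tl⁺(aq); Q = [Tl⁺]^2/[Pb²⁺]^1.
From E = E° − (0.0592/n) log Q: log Q = (E° − E)·n/0.0592 = (+0.22 − (+0.192))·2/0.0592 = 0.9459.
So 1·log[Pb²⁺] = 2·log(0.5) − log Q = -0.6021 − (0.9459) = -1.5480; [Pb²⁺] = 10^(-1.5480) ≈ 0.028 M.

0.028 M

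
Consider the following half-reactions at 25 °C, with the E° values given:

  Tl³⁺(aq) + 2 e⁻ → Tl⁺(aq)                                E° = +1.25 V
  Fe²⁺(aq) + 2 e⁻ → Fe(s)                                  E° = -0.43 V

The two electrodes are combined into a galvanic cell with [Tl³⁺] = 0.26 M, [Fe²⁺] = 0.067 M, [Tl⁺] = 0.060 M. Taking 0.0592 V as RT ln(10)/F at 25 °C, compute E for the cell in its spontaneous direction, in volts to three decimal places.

+1.734 V

Tl³⁺/Tl⁺ is the cathode (higher E°), Fe²⁺/Fe the anode: E°cell = +1.25 − (-0.43) = +1.68 V, n = 2.
Overall: Tl³⁺(aq) + Fe(s) → Tl⁺(aq) + Fe²⁺(aq)
Q = [Tl⁺]·[Fe²⁺] / ([Tl³⁺]); log Q = -1.811.
E = E° − (0.0592/n) log Q = +1.68 − (0.0592/2)(-1.811) = +1.734 V.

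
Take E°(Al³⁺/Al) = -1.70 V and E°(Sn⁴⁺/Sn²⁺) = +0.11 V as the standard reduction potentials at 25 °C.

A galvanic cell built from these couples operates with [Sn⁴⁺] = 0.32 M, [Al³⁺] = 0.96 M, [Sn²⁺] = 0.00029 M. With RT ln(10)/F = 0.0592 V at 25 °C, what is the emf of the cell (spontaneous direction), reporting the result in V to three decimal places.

Sn⁴⁺/Sn²⁺ is the cathode (higher E°), Al³⁺/Al the anode: E°cell = +0.11 − (-1.70) = +1.81 V, n = 6.
Overall: 3 Sn⁴⁺(aq) + 2 Al(s) → 3 Sn²⁺(aq) + 2 Al³⁺(aq)
Q = [Sn²⁺]^3·[Al³⁺]^2 / ([Sn⁴⁺]^3); log Q = -9.164.
E = E° − (0.0592/n) log Q = +1.81 − (0.0592/6)(-9.164) = +1.900 V.

+1.900 V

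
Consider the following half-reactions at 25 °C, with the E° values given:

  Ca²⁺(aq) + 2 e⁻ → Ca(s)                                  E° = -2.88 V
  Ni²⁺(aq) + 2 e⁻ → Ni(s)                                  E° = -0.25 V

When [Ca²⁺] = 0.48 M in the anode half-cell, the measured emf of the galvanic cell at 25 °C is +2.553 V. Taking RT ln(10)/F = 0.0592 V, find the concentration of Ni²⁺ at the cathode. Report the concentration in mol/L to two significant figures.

0.0012 M

Ni²⁺/Ni is the cathode, Ca²⁺/Ca the anode: E°cell = +2.63 V, n = 2.
Overall reaction: Ni²⁺(aq) + Ca(s) → Ni(s) + Ca²⁺(aq); Q = [Ca²⁺]^1/[Ni²⁺]^1.
From E = E° − (0.0592/n) log Q: log Q = (E° − E)·n/0.0592 = (+2.63 − (+2.553))·2/0.0592 = 2.6014.
So 1·log[Ni²⁺] = 1·log(0.48) − log Q = -0.3188 − (2.6014) = -2.9202; [Ni²⁺] = 10^(-2.9202) ≈ 0.0012 M.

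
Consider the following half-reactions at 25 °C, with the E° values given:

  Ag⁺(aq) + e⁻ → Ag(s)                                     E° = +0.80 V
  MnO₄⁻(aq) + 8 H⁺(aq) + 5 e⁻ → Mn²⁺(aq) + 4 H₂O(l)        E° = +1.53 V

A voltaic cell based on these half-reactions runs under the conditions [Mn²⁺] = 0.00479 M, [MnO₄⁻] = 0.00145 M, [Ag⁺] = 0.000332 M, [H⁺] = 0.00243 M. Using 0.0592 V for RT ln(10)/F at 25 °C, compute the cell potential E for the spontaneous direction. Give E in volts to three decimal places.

+0.682 V

MnO₄⁻/Mn²⁺ is the cathode (higher E°), Ag⁺/Ag the anode: E°cell = +1.53 − (+0.80) = +0.73 V, n = 5.
Overall: MnO₄⁻(aq) + 8 H⁺(aq) + 5 Ag(s) → Mn²⁺(aq) + 4 H₂O(l) + 5 Ag⁺(aq)
Q = [Mn²⁺]·[Ag⁺]^5 / ([MnO₄⁻]·[H⁺]^8); log Q = 4.040.
E = E° − (0.0592/n) log Q = +0.73 − (0.0592/5)(4.040) = +0.682 V.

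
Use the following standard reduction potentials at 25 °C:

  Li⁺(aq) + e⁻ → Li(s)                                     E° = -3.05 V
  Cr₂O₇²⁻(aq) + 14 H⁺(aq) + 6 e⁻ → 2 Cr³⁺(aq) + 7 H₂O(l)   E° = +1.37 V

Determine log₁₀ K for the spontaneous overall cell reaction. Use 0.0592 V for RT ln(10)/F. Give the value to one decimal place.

Cathode: Cr₂O₇²⁻/Cr³⁺; anode: Li⁺/Li. E°cell = +4.42 V, n = 6.
log K = nE°cell / 0.0592 = (6)(+4.42) / 0.0592 = 448.0.

448.0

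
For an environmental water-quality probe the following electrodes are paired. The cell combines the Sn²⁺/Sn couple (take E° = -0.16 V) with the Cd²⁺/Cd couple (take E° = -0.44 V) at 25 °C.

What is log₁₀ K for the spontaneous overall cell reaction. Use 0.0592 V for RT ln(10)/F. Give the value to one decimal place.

Cathode: Sn²⁺/Sn; anode: Cd²⁺/Cd. E°cell = +0.28 V, n = 2.
log K = nE°cell / 0.0592 = (2)(+0.28) / 0.0592 = 9.5.

9.5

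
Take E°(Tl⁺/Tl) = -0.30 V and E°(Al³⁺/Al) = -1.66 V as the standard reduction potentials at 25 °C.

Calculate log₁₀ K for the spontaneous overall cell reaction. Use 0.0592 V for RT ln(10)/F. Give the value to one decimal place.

68.9

Cathode: Tl⁺/Tl; anode: Al³⁺/Al. E°cell = +1.36 V, n = 3.
log K = nE°cell / 0.0592 = (3)(+1.36) / 0.0592 = 68.9.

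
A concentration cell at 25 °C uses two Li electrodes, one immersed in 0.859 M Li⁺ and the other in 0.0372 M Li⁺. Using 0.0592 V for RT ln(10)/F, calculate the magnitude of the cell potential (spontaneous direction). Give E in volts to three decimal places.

+0.081 V

For a concentration cell E°cell = 0. The 0.859 M side is the cathode (reduction is favoured where [Li⁺] is higher).
With n = 1, E = −(0.0592/1) log([Li⁺]ₐₙ/[Li⁺]꜀ₐₜ) = −(0.0592/1) log(0.0372/0.859) = −(0.0592/1)(-1.363) = +0.081 V.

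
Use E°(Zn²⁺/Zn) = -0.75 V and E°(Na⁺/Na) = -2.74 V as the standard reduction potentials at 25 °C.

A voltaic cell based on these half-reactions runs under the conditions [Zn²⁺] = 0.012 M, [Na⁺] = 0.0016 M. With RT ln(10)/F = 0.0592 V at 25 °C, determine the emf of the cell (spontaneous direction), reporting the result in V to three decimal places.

+2.099 V

Zn²⁺/Zn is the cathode (higher E°), Na⁺/Na the anode: E°cell = -0.75 − (-2.74) = +1.99 V, n = 2.
Overall: Zn²⁺(aq) + 2 Na(s) → Zn(s) + 2 Na⁺(aq)
Q = [Na⁺]^2 / ([Zn²⁺]); log Q = -3.671.
E = E° − (0.0592/n) log Q = +1.99 − (0.0592/2)(-3.671) = +2.099 V.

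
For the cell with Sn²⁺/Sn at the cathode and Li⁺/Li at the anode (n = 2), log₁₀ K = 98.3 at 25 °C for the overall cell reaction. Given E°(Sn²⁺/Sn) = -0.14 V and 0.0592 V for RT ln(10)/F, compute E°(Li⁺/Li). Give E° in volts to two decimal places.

-3.05 V

E°cell = (0.0592/n)·log K = (0.0592/2)(98.3) = +2.910 V.
Since Sn²⁺/Sn is the cathode and Li⁺/Li the anode, E°cell = E°(Sn²⁺/Sn) − E°(Li⁺/Li).
So E°(Li⁺/Li) = E°(Sn²⁺/Sn) − E°cell = (-0.14) − (+2.910) = -3.05 V.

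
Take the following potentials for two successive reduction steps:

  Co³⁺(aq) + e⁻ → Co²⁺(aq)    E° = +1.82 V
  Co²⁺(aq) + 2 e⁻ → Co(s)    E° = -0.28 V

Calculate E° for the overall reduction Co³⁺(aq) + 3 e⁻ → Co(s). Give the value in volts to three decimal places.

+0.420 V

Since ΔG° = −nFE° is additive over sequential reductions, n₃E°₃ = n₁E°₁ + n₂E°₂.
E°₃ = (1×+1.82 + 2×-0.28) / 3 = (+1.260) / 3 = +0.420 V.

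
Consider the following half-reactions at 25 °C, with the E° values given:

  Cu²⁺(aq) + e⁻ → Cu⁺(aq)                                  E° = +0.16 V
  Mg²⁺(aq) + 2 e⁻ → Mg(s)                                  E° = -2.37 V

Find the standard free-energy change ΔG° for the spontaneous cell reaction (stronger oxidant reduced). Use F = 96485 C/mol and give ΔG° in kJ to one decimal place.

-488.2 kJ

Cu²⁺/Cu⁺ (E° = +0.16 V) is the cathode; Mg²⁺/Mg (E° = -2.37 V) is the anode, so E°cell = +2.53 V.
Balancing electrons gives n = 2 (lcm of 1 and 2).
ΔG° = −nFE° = −(2)(96485)(+2.53) = -488,214 J = -488.2 kJ.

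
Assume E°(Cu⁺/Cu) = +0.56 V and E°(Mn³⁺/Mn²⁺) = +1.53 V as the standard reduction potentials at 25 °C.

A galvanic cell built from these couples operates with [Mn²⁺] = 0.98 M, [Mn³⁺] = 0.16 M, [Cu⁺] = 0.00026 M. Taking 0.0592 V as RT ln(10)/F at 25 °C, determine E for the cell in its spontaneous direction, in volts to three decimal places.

+1.136 V

Mn³⁺/Mn²⁺ is the cathode (higher E°), Cu⁺/Cu the anode: E°cell = +1.53 − (+0.56) = +0.97 V, n = 1.
Overall: Mn³⁺(aq) + Cu(s) → Mn²⁺(aq) + Cu⁺(aq)
Q = [Mn²⁺]·[Cu⁺] / ([Mn³⁺]); log Q = -2.798.
E = E° − (0.0592/n) log Q = +0.97 − (0.0592/1)(-2.798) = +1.136 V.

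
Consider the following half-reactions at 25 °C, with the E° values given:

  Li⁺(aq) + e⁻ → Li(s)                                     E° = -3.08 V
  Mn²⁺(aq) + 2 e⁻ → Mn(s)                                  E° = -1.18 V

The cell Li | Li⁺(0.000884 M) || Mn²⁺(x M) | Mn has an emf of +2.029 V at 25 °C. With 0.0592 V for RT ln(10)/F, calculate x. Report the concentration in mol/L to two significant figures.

Mn²⁺/Mn is the cathode, Li⁺/Li the anode: E°cell = +1.90 V, n = 2.
Overall reaction: Mn²⁺(aq) + 2 Li(s) → Mn(s) + 2 Li⁺(aq); Q = [Li⁺]^2/[Mn²⁺]^1.
From E = E° − (0.0592/n) log Q: log Q = (E° − E)·n/0.0592 = (+1.90 − (+2.029))·2/0.0592 = -4.3581.
So 1·log[Mn²⁺] = 2·log(0.000884) − log Q = -6.1071 − (-4.3581) = -1.7490; [Mn²⁺] = 10^(-1.7490) ≈ 0.018 M.

0.018 M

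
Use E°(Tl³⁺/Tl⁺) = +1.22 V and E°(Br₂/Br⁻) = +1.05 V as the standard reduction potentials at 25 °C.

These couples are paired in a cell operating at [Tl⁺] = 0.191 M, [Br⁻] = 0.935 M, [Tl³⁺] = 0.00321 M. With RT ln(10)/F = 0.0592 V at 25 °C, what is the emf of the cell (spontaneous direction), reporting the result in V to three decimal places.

+0.116 V

Tl³⁺/Tl⁺ is the cathode (higher E°), Br₂/Br⁻ the anode: E°cell = +1.22 − (+1.05) = +0.17 V, n = 2.
Overall: Tl³⁺(aq) + 2 Br⁻(aq) → Tl⁺(aq) + Br₂(l)
Q = [Tl⁺] / ([Tl³⁺]·[Br⁻]^2); log Q = 1.833.
E = E° − (0.0592/n) log Q = +0.17 − (0.0592/2)(1.833) = +0.116 V.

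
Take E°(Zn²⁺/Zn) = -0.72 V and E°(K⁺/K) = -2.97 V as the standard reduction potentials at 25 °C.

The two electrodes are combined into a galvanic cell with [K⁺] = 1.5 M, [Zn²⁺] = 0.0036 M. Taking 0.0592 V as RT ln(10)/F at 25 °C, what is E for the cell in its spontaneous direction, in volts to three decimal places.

Zn²⁺/Zn is the cathode (higher E°), K⁺/K the anode: E°cell = -0.72 − (-2.97) = +2.25 V, n = 2.
Overall: Zn²⁺(aq) + 2 K(s) → Zn(s) + 2 K⁺(aq)
Q = [K⁺]^2 / ([Zn²⁺]); log Q = 2.796.
E = E° − (0.0592/n) log Q = +2.25 − (0.0592/2)(2.796) = +2.167 V.

+2.167 V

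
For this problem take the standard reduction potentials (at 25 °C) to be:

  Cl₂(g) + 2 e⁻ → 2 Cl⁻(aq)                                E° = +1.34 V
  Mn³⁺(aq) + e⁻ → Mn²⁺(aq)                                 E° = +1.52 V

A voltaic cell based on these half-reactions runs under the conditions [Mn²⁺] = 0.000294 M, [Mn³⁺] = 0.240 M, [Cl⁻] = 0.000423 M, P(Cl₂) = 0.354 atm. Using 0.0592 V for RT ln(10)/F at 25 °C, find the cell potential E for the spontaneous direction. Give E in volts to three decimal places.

+0.166 V

Mn³⁺/Mn²⁺ is the cathode (higher E°), Cl₂/Cl⁻ the anode: E°cell = +1.52 − (+1.34) = +0.18 V, n = 2.
Overall: 2 Mn³⁺(aq) + 2 Cl⁻(aq) → 2 Mn²⁺(aq) + Cl₂(g)
Q = [Mn²⁺]^2·P(Cl₂) / ([Mn³⁺]^2·[Cl⁻]^2); log Q = 0.473.
E = E° − (0.0592/n) log Q = +0.18 − (0.0592/2)(0.473) = +0.166 V.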